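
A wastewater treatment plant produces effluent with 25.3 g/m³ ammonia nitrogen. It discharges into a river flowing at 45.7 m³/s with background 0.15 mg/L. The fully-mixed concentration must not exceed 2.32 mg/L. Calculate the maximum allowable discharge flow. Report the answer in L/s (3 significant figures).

Mass balance at complete mixing: C_std·(Q_w + Q_r) = Q_w·C_e + Q_r·C_b.
Rearranging, Q_w = Q_r·(C_std − C_b)/(C_e − C_std) = 45.7·(2.32 − 0.15) / (25.3 − 2.32) = 4.315 m³/s.
= 4315 L/s.

4320 L/s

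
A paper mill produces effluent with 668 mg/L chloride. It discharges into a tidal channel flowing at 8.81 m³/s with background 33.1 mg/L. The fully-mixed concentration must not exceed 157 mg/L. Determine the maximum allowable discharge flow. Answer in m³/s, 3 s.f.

2.14 m³/s

Mass balance at complete mixing: C_std·(Q_w + Q_r) = Q_w·C_e + Q_r·C_b.
Rearranging, Q_w = Q_r·(C_std − C_b)/(C_e − C_std) = 8.81·(157 − 33.1) / (668 − 157) = 2.136 m³/s.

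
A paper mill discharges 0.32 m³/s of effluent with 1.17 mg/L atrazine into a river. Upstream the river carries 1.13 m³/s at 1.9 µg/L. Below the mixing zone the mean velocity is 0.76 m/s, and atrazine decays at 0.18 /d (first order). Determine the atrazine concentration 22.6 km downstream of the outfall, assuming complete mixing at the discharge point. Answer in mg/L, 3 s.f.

1.9 µg/L = 0.0019 mg/L.
After complete mixing, C₀ = (0.32·1.17 + 1.13·0.0019) / 1.45 = 0.2597 mg/L.
Travel time t = 2.26e+04 m / 0.76 m/s = 2.974e+04 s = 0.3442 d.
C = 0.2597·exp(−0.18·0.3442) = 0.2597·0.9399 = 0.2441 mg/L.

0.244 mg/L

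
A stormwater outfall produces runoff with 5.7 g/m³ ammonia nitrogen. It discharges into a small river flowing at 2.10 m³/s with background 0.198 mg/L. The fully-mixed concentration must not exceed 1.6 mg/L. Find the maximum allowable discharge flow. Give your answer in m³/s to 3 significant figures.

0.718 m³/s

Mass balance at complete mixing: C_std·(Q_w + Q_r) = Q_w·C_e + Q_r·C_b.
Rearranging, Q_w = Q_r·(C_std − C_b)/(C_e − C_std) = 2.10·(1.6 − 0.198) / (5.7 − 1.6) = 0.7181 m³/s.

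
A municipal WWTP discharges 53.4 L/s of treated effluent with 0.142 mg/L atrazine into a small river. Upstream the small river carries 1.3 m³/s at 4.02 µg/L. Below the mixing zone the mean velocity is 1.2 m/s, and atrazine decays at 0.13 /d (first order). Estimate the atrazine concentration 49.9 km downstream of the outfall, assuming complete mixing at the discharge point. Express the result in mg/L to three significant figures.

53.4 L/s = 0.0534 m³/s.
4.02 µg/L = 0.00402 mg/L.
After complete mixing, C₀ = (0.0534·0.142 + 1.3·0.00402) / 1.353 = 0.009464 mg/L.
Travel time t = 4.99e+04 m / 1.2 m/s = 4.158e+04 s = 0.4813 d.
C = 0.009464·exp(−0.13·0.4813) = 0.009464·0.9393 = 0.00889 mg/L.

0.00889 mg/L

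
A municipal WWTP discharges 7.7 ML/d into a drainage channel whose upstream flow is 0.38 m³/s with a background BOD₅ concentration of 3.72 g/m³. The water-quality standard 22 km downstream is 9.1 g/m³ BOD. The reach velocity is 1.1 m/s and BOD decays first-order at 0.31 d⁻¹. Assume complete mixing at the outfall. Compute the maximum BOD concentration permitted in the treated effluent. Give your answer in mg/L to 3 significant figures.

7.7 ML/d = 0.08912 m³/s.
Travel time to the compliance point: t = 2.2e+04/1.1 = 2e+04 s = 0.2315 d; decay factor exp(−0.31·0.2315) = 0.9308.
So the concentration just after mixing may be at most 9.1/0.9308 = 9.777 mg/L.
Mass balance: 9.777·0.4691 = 0.08912·Cₑ + 0.38·3.72.
Cₑ = (4.587 − 1.414) / 0.08912 = 35.6 mg/L.

35.6 mg/L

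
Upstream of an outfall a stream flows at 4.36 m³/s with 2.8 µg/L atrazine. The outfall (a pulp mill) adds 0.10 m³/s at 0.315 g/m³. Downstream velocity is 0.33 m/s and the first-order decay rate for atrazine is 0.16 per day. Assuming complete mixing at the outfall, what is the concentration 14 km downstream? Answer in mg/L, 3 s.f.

0.00906 mg/L

2.8 µg/L = 0.0028 mg/L.
After complete mixing, C₀ = (0.1·0.315 + 4.36·0.0028) / 4.46 = 0.0098 mg/L.
Travel time t = 1.4e+04 m / 0.33 m/s = 4.242e+04 s = 0.491 d.
C = 0.0098·exp(−0.16·0.491) = 0.0098·0.9244 = 0.00906 mg/L.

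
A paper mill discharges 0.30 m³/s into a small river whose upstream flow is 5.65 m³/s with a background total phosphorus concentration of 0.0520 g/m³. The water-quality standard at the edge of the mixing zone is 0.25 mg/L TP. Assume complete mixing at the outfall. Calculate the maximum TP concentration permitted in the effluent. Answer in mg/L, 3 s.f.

Mass balance: 0.25·5.95 = 0.3·Cₑ + 5.65·0.052.
Cₑ = (1.488 − 0.2938) / 0.3 = 3.979 mg/L.

3.98 mg/L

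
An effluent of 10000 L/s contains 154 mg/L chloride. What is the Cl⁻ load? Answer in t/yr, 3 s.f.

10000 L/s = 10 m³/s.
Mass flux = Q·C = 10 m³/s × 154 g/m³ = 1540 g/s.
= 1540 g/s × 31.56 = 4.86e+04 t/yr.

48600 t/yr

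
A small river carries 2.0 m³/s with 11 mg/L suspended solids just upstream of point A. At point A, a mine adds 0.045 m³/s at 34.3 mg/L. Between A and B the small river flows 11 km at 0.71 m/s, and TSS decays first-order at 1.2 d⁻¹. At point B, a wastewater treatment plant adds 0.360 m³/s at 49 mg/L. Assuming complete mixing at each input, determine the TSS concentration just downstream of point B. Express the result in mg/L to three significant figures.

15.2 mg/L

After input A: C = (2·11 + 0.045·34.3) / 2.045 = 11.51 mg/L.
Over the 11 km reach to input B (t = 1.549e+04 s = 0.1793 d), decay gives C = 11.51·exp(−1.2·0.1793) = 9.284 mg/L.
After input B: C = (2.045·9.284 + 0.36·49) / 2.405 = 15.23 mg/L.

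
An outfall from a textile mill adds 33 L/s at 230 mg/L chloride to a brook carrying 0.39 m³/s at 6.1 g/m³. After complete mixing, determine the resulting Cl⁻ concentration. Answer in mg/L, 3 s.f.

33 L/s = 0.033 m³/s.
Conservation of mass across the mixing zone: C = (0.033·230 + 0.39·6.1) / (0.033 + 0.39) = 9.969/0.423 = 23.57 mg/L.

23.6 mg/L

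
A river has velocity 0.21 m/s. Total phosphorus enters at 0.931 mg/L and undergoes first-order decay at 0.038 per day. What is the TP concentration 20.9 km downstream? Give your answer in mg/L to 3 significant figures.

Travel time t = 20.9 km / 0.21 m/s = 2.09e+04/0.21 = 9.952e+04 s = 1.152 d.
First-order decay: C = 0.931·exp(−0.038·1.152) = 0.931·0.9572 = 0.8911 mg/L.

0.891 mg/L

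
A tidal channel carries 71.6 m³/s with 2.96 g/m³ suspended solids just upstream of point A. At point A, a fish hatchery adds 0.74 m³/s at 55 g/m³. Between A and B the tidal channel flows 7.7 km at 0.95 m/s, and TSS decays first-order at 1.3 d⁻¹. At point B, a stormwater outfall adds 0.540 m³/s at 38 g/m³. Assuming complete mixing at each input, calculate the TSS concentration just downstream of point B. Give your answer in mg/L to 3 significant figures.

3.35 mg/L

After input A: C = (71.6·2.96 + 0.74·55) / 72.34 = 3.492 mg/L.
Over the 7.7 km reach to input B (t = 8105 s = 0.09381 d), decay gives C = 3.492·exp(−1.3·0.09381) = 3.091 mg/L.
After input B: C = (72.34·3.091 + 0.54·38) / 72.88 = 3.35 mg/L.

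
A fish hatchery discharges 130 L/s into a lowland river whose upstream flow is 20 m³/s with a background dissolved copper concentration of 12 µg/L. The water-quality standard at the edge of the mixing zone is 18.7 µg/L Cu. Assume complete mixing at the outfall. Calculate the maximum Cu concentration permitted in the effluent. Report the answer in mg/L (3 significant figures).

1.05 mg/L

130 L/s = 0.13 m³/s.
12 µg/L = 0.012 mg/L.
18.7 µg/L = 0.0187 mg/L.
Mass balance: 0.0187·20.13 = 0.13·Cₑ + 20·0.012.
Cₑ = (0.3764 − 0.24) / 0.13 = 1.049 mg/L.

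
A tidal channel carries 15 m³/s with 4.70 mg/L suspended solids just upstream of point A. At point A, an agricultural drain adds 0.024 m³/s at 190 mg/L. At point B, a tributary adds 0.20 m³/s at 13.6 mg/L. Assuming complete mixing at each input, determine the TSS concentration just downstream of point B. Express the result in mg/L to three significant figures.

5.11 mg/L

After input A: C = (15·4.7 + 0.024·190) / 15.02 = 4.996 mg/L.
After input B: C = (15.02·4.996 + 0.2·13.6) / 15.22 = 5.109 mg/L.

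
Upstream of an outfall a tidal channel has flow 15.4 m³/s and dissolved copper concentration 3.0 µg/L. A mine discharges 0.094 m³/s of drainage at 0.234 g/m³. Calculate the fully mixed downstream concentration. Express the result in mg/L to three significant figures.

0.00440 mg/L

3.0 µg/L = 0.003 mg/L.
By mass balance at complete mixing, C = (0.094·0.234 + 15.4·0.003) / (0.094 + 15.4) = 0.0682/15.49 = 0.004401 mg/L.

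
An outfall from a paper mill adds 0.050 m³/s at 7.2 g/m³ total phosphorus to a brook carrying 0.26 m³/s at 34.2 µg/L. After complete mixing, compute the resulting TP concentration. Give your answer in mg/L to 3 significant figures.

34.2 µg/L = 0.0342 mg/L.
Conservation of mass across the mixing zone: C = (0.05·7.2 + 0.26·0.0342) / (0.05 + 0.26) = 0.3689/0.31 = 1.19 mg/L.

1.19 mg/L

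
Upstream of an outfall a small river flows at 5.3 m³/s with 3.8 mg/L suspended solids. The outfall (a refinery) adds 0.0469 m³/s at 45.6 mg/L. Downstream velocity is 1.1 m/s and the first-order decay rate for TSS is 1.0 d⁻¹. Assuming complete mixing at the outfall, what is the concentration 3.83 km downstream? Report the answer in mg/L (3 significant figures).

After complete mixing, C₀ = (0.0469·45.6 + 5.3·3.8) / 5.347 = 4.167 mg/L.
Travel time t = 3830 m / 1.1 m/s = 3482 s = 0.0403 d.
C = 4.167·exp(−1.0·0.0403) = 4.167·0.9605 = 4.002 mg/L.

4.00 mg/L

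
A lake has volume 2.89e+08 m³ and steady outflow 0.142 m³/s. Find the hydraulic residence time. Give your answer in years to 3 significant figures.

Q = 0.142 m³/s × 3.156e+07 s/yr = 4.481e+06 m³/yr.
Hydraulic residence time τ = V/Q = 2.89e+08/4.481e+06 = 64.49 yr.

64.5 yr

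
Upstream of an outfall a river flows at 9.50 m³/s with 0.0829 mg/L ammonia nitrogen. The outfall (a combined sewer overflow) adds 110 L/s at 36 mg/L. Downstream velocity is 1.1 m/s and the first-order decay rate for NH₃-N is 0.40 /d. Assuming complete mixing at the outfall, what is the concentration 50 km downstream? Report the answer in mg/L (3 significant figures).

110 L/s = 0.11 m³/s.
After complete mixing, C₀ = (0.11·36 + 9.5·0.0829) / 9.61 = 0.494 mg/L.
Travel time t = 5e+04 m / 1.1 m/s = 4.545e+04 s = 0.5261 d.
C = 0.494·exp(−0.40·0.5261) = 0.494·0.8102 = 0.4003 mg/L.

0.400 mg/L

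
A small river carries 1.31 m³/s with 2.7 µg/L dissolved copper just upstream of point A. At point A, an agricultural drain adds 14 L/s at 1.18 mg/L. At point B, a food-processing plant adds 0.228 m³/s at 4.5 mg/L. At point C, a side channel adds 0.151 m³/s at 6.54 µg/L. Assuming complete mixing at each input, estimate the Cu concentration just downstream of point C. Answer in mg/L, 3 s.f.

2.7 µg/L = 0.0027 mg/L.
14 L/s = 0.014 m³/s.
After input A: C = (1.31·0.0027 + 0.014·1.18) / 1.324 = 0.01515 mg/L.
After input B: C = (1.324·0.01515 + 0.228·4.5) / 1.552 = 0.674 mg/L.
6.54 µg/L = 0.00654 mg/L.
After input C: C = (1.552·0.674 + 0.151·0.00654) / 1.703 = 0.6148 mg/L.

0.615 mg/L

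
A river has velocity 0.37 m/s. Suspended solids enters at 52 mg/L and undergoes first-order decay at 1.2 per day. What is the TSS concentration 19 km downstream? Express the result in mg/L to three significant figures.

Travel time t = 19 km / 0.37 m/s = 1.9e+04/0.37 = 5.135e+04 s = 0.5943 d.
First-order decay: C = 52·exp(−1.2·0.5943) = 52·0.4901 = 25.48 mg/L.

25.5 mg/L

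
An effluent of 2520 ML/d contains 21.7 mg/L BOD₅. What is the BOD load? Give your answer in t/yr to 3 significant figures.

2520 ML/d = 29.17 m³/s.
Mass flux = Q·C = 29.17 m³/s × 21.7 g/m³ = 632.9 g/s.
= 632.9 g/s × 31.56 = 1.997e+04 t/yr.

20000 t/yr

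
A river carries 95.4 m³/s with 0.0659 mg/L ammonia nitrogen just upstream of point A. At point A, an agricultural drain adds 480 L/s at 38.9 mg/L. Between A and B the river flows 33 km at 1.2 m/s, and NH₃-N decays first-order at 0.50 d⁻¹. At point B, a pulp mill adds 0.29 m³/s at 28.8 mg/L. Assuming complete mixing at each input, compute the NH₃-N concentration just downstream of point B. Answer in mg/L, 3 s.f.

480 L/s = 0.48 m³/s.
After input A: C = (95.4·0.0659 + 0.48·38.9) / 95.88 = 0.2603 mg/L.
Over the 33 km reach to input B (t = 2.75e+04 s = 0.3183 d), decay gives C = 0.2603·exp(−0.50·0.3183) = 0.222 mg/L.
After input B: C = (95.88·0.222 + 0.29·28.8) / 96.17 = 0.3082 mg/L.

0.308 mg/L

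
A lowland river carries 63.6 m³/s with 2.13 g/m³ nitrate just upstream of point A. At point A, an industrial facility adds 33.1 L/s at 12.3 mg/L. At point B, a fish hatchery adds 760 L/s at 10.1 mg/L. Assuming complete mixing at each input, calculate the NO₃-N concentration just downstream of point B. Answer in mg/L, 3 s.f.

2.23 mg/L

33.1 L/s = 0.0331 m³/s.
After input A: C = (63.6·2.13 + 0.0331·12.3) / 63.63 = 2.135 mg/L.
760 L/s = 0.76 m³/s.
After input B: C = (63.63·2.135 + 0.76·10.1) / 64.39 = 2.229 mg/L.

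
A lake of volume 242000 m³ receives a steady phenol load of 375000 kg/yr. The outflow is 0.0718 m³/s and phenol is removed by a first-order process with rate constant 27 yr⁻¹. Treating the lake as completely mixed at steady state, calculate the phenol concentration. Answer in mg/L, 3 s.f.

Outflow Q = 0.0718 m³/s × 3.156e+07 s/yr = 2.266e+06 m³/yr.
Steady-state CSTR mass balance: W = Q·C + k·V·C, so C = W/(Q + kV).
Q + kV = 2.266e+06 + 27·242000 = 8.8e+06 m³/yr.
C = 375000/8.8e+06 = 0.04261 kg/m³ = 42.61 mg/L.

42.6 mg/L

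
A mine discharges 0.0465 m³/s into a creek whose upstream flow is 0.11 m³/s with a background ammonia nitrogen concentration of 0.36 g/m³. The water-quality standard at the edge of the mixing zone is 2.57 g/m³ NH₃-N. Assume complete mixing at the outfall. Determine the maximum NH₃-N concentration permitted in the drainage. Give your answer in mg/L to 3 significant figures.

Mass balance: 2.57·0.1565 = 0.0465·Cₑ + 0.11·0.36.
Cₑ = (0.4022 − 0.0396) / 0.0465 = 7.798 mg/L.

7.80 mg/L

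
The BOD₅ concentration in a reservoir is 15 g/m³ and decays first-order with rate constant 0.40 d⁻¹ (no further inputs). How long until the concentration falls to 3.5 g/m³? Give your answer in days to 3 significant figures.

3.64 d

t = ln(C₀/C)/k = ln(15/3.5)/0.40 = 1.455/0.40 = 3.638 d.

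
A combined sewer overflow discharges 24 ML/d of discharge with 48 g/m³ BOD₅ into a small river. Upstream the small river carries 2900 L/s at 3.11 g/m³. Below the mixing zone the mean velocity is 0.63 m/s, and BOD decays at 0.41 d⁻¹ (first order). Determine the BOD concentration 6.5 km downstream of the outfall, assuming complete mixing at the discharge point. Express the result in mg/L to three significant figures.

24 ML/d = 0.2778 m³/s.
2900 L/s = 2.9 m³/s.
After complete mixing, C₀ = (0.2778·48 + 2.9·3.11) / 3.178 = 7.034 mg/L.
Travel time t = 6500 m / 0.63 m/s = 1.032e+04 s = 0.1194 d.
C = 7.034·exp(−0.41·0.1194) = 7.034·0.9522 = 6.698 mg/L.

6.70 mg/L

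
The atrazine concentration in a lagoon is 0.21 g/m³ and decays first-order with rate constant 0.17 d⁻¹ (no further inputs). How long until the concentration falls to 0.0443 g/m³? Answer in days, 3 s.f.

9.15 d

t = ln(C₀/C)/k = ln(0.21/0.0443)/0.17 = 1.556/0.17 = 9.154 d.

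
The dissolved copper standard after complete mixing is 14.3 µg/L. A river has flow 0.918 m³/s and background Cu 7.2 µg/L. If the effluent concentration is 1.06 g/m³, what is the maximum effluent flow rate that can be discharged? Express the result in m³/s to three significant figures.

7.2 µg/L = 0.0072 mg/L.
14.3 µg/L = 0.0143 mg/L.
Mass balance at complete mixing: C_std·(Q_w + Q_r) = Q_w·C_e + Q_r·C_b.
Rearranging, Q_w = Q_r·(C_std − C_b)/(C_e − C_std) = 0.918·(0.0143 − 0.0072) / (1.06 − 0.0143) = 0.006233 m³/s.

0.00623 m³/s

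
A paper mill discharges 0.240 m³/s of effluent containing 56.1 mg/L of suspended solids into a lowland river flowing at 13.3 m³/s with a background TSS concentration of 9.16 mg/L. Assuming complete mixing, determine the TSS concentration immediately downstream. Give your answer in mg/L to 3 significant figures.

Conservation of mass across the mixing zone: C = (0.24·56.1 + 13.3·9.16) / (0.24 + 13.3) = 135.3/13.54 = 9.992 mg/L.

9.99 mg/L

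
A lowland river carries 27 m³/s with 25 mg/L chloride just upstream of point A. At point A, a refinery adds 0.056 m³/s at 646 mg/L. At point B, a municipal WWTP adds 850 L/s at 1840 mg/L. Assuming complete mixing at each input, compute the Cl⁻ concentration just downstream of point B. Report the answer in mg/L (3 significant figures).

After input A: C = (27·25 + 0.056·646) / 27.06 = 26.29 mg/L.
850 L/s = 0.85 m³/s.
After input B: C = (27.06·26.29 + 0.85·1840) / 27.91 = 81.53 mg/L.

81.5 mg/L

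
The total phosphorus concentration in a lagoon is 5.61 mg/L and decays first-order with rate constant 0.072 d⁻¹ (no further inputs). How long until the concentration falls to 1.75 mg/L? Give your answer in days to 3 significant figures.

t = ln(C₀/C)/k = ln(5.61/1.75)/0.072 = 1.165/0.072 = 16.18 d.

16.2 d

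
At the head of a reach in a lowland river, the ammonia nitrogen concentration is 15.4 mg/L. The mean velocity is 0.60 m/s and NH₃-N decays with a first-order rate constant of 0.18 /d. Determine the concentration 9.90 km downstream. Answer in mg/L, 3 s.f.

14.9 mg/L

Travel time t = 9.90 km / 0.60 m/s = 9900/0.60 = 1.65e+04 s = 0.191 d.
First-order decay: C = 15.4·exp(−0.18·0.191) = 15.4·0.9662 = 14.88 mg/L.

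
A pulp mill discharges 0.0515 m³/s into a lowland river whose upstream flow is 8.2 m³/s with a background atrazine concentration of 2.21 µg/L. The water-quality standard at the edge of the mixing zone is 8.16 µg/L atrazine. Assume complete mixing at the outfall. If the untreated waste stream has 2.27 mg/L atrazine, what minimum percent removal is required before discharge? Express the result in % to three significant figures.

57.9 %

2.21 µg/L = 0.00221 mg/L.
8.16 µg/L = 0.00816 mg/L.
Mass balance: 0.00816·8.252 = 0.0515·Cₑ + 8.2·0.00221.
Cₑ = (0.06733 − 0.01812) / 0.0515 = 0.9555 mg/L.
Required removal = 1 − 0.9555/2.27 = 57.91 %.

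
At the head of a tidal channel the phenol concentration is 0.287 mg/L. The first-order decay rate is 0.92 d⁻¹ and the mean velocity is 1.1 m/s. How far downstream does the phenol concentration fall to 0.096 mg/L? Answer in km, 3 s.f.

From C = C₀·e^(−kt), t = ln(C₀/C)/k = ln(0.287/0.096)/0.92 = 1.095/0.92 = 1.19 d.
Distance = v·t = 1.1 m/s × 1.028e+05 s = 1.131e+05 m = 113.1 km.

113 km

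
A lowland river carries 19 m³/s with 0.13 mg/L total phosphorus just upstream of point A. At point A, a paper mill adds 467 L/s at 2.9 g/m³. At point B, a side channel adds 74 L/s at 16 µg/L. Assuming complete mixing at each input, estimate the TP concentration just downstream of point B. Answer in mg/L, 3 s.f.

467 L/s = 0.467 m³/s.
After input A: C = (19·0.13 + 0.467·2.9) / 19.47 = 0.1965 mg/L.
74 L/s = 0.074 m³/s.
16 µg/L = 0.016 mg/L.
After input B: C = (19.47·0.1965 + 0.074·0.016) / 19.54 = 0.1958 mg/L.

0.196 mg/L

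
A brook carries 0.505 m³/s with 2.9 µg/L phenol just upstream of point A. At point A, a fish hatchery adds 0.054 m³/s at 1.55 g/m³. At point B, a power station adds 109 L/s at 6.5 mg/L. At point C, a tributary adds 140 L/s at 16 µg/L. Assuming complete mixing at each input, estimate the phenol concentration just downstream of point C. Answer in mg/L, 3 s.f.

2.9 µg/L = 0.0029 mg/L.
After input A: C = (0.505·0.0029 + 0.054·1.55) / 0.559 = 0.1524 mg/L.
109 L/s = 0.109 m³/s.
After input B: C = (0.559·0.1524 + 0.109·6.5) / 0.668 = 1.188 mg/L.
140 L/s = 0.14 m³/s.
16 µg/L = 0.016 mg/L.
After input C: C = (0.668·1.188 + 0.14·0.016) / 0.808 = 0.985 mg/L.

0.985 mg/L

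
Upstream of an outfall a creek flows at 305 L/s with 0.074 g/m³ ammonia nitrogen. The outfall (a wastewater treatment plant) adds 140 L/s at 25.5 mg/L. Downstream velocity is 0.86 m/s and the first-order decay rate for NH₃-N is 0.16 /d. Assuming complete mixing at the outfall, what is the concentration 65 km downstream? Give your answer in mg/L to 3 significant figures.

140 L/s = 0.14 m³/s.
305 L/s = 0.305 m³/s.
After complete mixing, C₀ = (0.14·25.5 + 0.305·0.074) / 0.445 = 8.073 mg/L.
Travel time t = 6.5e+04 m / 0.86 m/s = 7.558e+04 s = 0.8748 d.
C = 8.073·exp(−0.16·0.8748) = 8.073·0.8694 = 7.019 mg/L.

7.02 mg/L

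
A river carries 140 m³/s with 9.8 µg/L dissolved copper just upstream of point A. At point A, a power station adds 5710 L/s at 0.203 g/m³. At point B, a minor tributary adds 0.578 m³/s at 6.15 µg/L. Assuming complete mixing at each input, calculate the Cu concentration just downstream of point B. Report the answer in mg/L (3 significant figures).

9.8 µg/L = 0.0098 mg/L.
5710 L/s = 5.71 m³/s.
After input A: C = (140·0.0098 + 5.71·0.203) / 145.7 = 0.01737 mg/L.
6.15 µg/L = 0.00615 mg/L.
After input B: C = (145.7·0.01737 + 0.578·0.00615) / 146.3 = 0.01733 mg/L.

0.0173 mg/L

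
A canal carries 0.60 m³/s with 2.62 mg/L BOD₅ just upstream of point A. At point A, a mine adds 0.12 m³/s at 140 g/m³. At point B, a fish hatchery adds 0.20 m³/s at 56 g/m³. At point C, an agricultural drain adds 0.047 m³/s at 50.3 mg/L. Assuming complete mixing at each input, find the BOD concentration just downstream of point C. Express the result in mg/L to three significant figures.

After input A: C = (0.6·2.62 + 0.12·140) / 0.72 = 25.52 mg/L.
After input B: C = (0.72·25.52 + 0.2·56) / 0.92 = 32.14 mg/L.
After input C: C = (0.92·32.14 + 0.047·50.3) / 0.967 = 33.03 mg/L.

33.0 mg/L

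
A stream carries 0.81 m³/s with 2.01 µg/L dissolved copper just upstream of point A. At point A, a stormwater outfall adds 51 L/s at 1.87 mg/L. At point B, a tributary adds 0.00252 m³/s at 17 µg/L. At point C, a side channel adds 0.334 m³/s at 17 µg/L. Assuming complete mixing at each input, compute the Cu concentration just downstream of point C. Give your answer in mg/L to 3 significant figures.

2.01 µg/L = 0.00201 mg/L.
51 L/s = 0.051 m³/s.
After input A: C = (0.81·0.00201 + 0.051·1.87) / 0.861 = 0.1127 mg/L.
17 µg/L = 0.017 mg/L.
After input B: C = (0.861·0.1127 + 0.00252·0.017) / 0.8635 = 0.1124 mg/L.
17 µg/L = 0.017 mg/L.
After input C: C = (0.8635·0.1124 + 0.334·0.017) / 1.198 = 0.08578 mg/L.

0.0858 mg/L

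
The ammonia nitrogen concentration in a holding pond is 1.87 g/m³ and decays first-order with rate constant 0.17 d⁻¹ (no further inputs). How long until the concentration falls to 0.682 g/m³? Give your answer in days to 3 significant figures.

5.93 d

t = ln(C₀/C)/k = ln(1.87/0.682)/0.17 = 1.009/0.17 = 5.933 d.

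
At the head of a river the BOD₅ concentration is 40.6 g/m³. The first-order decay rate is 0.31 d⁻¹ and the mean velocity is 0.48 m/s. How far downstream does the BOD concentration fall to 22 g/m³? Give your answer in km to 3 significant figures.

From C = C₀·e^(−kt), t = ln(C₀/C)/k = ln(40.6/22)/0.31 = 0.6127/0.31 = 1.977 d.
Distance = v·t = 0.48 m/s × 1.708e+05 s = 8.197e+04 m = 81.97 km.

82.0 km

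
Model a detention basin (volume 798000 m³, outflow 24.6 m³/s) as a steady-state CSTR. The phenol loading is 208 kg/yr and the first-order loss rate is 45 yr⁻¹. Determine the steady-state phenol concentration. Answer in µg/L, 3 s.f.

Outflow Q = 24.6 m³/s × 3.156e+07 s/yr = 7.763e+08 m³/yr.
Steady-state CSTR mass balance: W = Q·C + k·V·C, so C = W/(Q + kV).
Q + kV = 7.763e+08 + 45·798000 = 8.122e+08 m³/yr.
C = 208/8.122e+08 = 2.561e-07 kg/m³ = 0.0002561 mg/L = 0.2561 µg/L.

0.256 µg/L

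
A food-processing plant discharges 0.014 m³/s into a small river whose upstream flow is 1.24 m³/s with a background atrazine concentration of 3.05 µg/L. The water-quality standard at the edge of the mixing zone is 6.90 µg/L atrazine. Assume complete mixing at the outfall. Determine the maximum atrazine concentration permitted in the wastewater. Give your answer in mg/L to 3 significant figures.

3.05 µg/L = 0.00305 mg/L.
6.90 µg/L = 0.0069 mg/L.
Mass balance: 0.0069·1.254 = 0.014·Cₑ + 1.24·0.00305.
Cₑ = (0.008653 − 0.003782) / 0.014 = 0.3479 mg/L.

0.348 mg/L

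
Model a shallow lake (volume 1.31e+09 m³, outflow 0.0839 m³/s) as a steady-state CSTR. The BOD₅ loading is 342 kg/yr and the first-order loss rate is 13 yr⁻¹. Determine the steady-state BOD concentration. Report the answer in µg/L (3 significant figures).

0.0201 µg/L

Outflow Q = 0.0839 m³/s × 3.156e+07 s/yr = 2.648e+06 m³/yr.
Steady-state CSTR mass balance: W = Q·C + k·V·C, so C = W/(Q + kV).
Q + kV = 2.648e+06 + 13·1.31e+09 = 1.703e+10 m³/yr.
C = 342/1.703e+10 = 2.008e-08 kg/m³ = 2.008e-05 mg/L = 0.02008 µg/L.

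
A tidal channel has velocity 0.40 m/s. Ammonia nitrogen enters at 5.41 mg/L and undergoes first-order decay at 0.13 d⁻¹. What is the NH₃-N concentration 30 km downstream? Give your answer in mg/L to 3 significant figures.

4.83 mg/L

Travel time t = 30 km / 0.40 m/s = 3e+04/0.40 = 7.5e+04 s = 0.8681 d.
First-order decay: C = 5.41·exp(−0.13·0.8681) = 5.41·0.8933 = 4.833 mg/L.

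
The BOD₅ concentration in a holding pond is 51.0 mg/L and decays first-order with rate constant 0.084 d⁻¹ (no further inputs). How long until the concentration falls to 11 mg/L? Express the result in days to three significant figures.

t = ln(C₀/C)/k = ln(51.0/11)/0.084 = 1.534/0.084 = 18.26 d.

18.3 d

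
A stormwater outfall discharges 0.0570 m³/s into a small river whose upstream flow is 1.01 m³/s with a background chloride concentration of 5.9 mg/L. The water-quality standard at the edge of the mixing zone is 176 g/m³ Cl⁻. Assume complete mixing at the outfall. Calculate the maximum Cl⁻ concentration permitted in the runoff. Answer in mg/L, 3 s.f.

3190 mg/L

Mass balance: 176·1.067 = 0.057·Cₑ + 1.01·5.9.
Cₑ = (187.8 − 5.959) / 0.057 = 3190 mg/L.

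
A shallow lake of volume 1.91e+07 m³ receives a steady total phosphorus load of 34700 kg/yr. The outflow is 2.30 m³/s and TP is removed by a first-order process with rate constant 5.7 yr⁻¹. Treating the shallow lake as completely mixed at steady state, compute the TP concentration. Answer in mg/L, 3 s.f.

0.191 mg/L

Outflow Q = 2.30 m³/s × 3.156e+07 s/yr = 7.258e+07 m³/yr.
Steady-state CSTR mass balance: W = Q·C + k·V·C, so C = W/(Q + kV).
Q + kV = 7.258e+07 + 5.7·1.91e+07 = 1.815e+08 m³/yr.
C = 34700/1.815e+08 = 0.0001912 kg/m³ = 0.1912 mg/L.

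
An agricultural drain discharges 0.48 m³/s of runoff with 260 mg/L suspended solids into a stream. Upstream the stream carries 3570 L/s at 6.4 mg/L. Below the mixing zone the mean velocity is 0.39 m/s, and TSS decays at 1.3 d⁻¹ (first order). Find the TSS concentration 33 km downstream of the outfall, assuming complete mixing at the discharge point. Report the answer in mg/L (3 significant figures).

3570 L/s = 3.57 m³/s.
After complete mixing, C₀ = (0.48·260 + 3.57·6.4) / 4.05 = 36.46 mg/L.
Travel time t = 3.3e+04 m / 0.39 m/s = 8.462e+04 s = 0.9793 d.
C = 36.46·exp(−1.3·0.9793) = 36.46·0.2799 = 10.21 mg/L.

10.2 mg/L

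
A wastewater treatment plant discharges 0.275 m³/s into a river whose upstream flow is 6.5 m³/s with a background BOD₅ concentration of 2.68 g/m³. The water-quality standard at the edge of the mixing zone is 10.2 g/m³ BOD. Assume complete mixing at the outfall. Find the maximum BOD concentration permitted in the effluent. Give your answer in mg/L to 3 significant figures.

Mass balance: 10.2·6.775 = 0.275·Cₑ + 6.5·2.68.
Cₑ = (69.11 − 17.42) / 0.275 = 187.9 mg/L.

188 mg/L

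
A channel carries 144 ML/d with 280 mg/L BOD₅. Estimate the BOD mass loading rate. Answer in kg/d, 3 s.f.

144 ML/d = 1.667 m³/s.
Mass flux = Q·C = 1.667 m³/s × 280 g/m³ = 466.7 g/s.
= 466.7 g/s × 86.4 = 4.032e+04 kg/d.

40300 kg/d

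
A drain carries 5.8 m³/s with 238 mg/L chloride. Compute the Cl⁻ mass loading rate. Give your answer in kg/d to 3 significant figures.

119000 kg/d

Mass flux = Q·C = 5.8 m³/s × 238 g/m³ = 1380 g/s.
= 1380 g/s × 86.4 = 1.193e+05 kg/d.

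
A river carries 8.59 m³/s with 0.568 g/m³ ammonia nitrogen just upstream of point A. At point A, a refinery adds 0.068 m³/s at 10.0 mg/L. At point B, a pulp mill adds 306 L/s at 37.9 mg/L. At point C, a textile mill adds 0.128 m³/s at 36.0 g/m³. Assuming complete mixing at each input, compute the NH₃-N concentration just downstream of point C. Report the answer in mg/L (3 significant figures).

2.39 mg/L

After input A: C = (8.59·0.568 + 0.068·10) / 8.658 = 0.6421 mg/L.
306 L/s = 0.306 m³/s.
After input B: C = (8.658·0.6421 + 0.306·37.9) / 8.964 = 1.914 mg/L.
After input C: C = (8.964·1.914 + 0.128·36) / 9.092 = 2.394 mg/L.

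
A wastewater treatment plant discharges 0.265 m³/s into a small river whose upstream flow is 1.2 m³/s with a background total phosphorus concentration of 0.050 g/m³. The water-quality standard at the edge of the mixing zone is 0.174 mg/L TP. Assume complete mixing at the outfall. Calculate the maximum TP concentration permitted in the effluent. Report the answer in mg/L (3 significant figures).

0.736 mg/L

Mass balance: 0.174·1.465 = 0.265·Cₑ + 1.2·0.05.
Cₑ = (0.2549 − 0.06) / 0.265 = 0.7355 mg/L.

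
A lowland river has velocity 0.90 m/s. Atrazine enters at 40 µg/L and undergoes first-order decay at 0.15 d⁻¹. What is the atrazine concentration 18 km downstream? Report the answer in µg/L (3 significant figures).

Travel time t = 18 km / 0.90 m/s = 1.8e+04/0.90 = 2e+04 s = 0.2315 d.
First-order decay: C = 40·exp(−0.15·0.2315) = 40·0.9659 = 38.63 µg/L.

38.6 µg/L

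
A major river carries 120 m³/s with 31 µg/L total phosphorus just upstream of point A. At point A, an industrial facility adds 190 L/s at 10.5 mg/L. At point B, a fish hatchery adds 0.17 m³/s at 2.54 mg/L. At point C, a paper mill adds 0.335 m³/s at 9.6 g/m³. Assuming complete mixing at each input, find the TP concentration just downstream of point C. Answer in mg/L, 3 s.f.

31 µg/L = 0.031 mg/L.
190 L/s = 0.19 m³/s.
After input A: C = (120·0.031 + 0.19·10.5) / 120.2 = 0.04755 mg/L.
After input B: C = (120.2·0.04755 + 0.17·2.54) / 120.4 = 0.05107 mg/L.
After input C: C = (120.4·0.05107 + 0.335·9.6) / 120.7 = 0.07757 mg/L.

0.0776 mg/L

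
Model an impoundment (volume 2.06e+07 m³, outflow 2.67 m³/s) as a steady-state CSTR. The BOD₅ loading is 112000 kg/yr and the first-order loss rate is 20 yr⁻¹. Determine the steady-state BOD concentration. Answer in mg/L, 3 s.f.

Outflow Q = 2.67 m³/s × 3.156e+07 s/yr = 8.426e+07 m³/yr.
Steady-state CSTR mass balance: W = Q·C + k·V·C, so C = W/(Q + kV).
Q + kV = 8.426e+07 + 20·2.06e+07 = 4.963e+08 m³/yr.
C = 112000/4.963e+08 = 0.0002257 kg/m³ = 0.2257 mg/L.

0.226 mg/L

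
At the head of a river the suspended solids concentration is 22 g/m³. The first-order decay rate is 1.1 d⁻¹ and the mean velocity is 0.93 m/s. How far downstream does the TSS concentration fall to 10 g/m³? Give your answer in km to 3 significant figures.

From C = C₀·e^(−kt), t = ln(C₀/C)/k = ln(22/10)/1.1 = 0.7885/1.1 = 0.7168 d.
Distance = v·t = 0.93 m/s × 6.193e+04 s = 5.759e+04 m = 57.59 km.

57.6 km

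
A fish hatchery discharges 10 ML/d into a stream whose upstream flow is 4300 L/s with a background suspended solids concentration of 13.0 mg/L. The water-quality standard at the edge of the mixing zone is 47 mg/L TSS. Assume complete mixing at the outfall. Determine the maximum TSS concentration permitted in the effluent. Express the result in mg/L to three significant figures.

1310 mg/L

10 ML/d = 0.1157 m³/s.
4300 L/s = 4.3 m³/s.
Mass balance: 47·4.416 = 0.1157·Cₑ + 4.3·13.
Cₑ = (207.5 − 55.9) / 0.1157 = 1310 mg/L.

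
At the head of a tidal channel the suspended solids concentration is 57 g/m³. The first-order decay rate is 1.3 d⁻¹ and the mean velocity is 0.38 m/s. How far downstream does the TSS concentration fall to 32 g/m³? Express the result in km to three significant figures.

14.6 km

From C = C₀·e^(−kt), t = ln(C₀/C)/k = ln(57/32)/1.3 = 0.5773/1.3 = 0.4441 d.
Distance = v·t = 0.38 m/s × 3.837e+04 s = 1.458e+04 m = 14.58 km.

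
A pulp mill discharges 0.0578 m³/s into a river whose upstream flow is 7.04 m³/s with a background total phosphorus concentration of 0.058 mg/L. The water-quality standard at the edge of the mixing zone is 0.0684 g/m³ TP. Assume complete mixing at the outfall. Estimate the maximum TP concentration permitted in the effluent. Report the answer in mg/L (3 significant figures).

Mass balance: 0.0684·7.098 = 0.0578·Cₑ + 7.04·0.058.
Cₑ = (0.4855 − 0.4083) / 0.0578 = 1.335 mg/L.

1.34 mg/L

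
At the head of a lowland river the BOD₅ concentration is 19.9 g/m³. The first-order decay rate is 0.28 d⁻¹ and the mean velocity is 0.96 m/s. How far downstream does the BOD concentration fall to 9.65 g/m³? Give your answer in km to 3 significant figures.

214 km

From C = C₀·e^(−kt), t = ln(C₀/C)/k = ln(19.9/9.65)/0.28 = 0.7238/0.28 = 2.585 d.
Distance = v·t = 0.96 m/s × 2.233e+05 s = 2.144e+05 m = 214.4 km.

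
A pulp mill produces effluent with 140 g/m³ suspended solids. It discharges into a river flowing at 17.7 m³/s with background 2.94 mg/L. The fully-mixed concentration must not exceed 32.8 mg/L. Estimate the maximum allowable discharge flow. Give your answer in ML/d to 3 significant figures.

Mass balance at complete mixing: C_std·(Q_w + Q_r) = Q_w·C_e + Q_r·C_b.
Rearranging, Q_w = Q_r·(C_std − C_b)/(C_e − C_std) = 17.7·(32.8 − 2.94) / (140 − 32.8) = 4.93 m³/s.
= 426 ML/d.

426 ML/d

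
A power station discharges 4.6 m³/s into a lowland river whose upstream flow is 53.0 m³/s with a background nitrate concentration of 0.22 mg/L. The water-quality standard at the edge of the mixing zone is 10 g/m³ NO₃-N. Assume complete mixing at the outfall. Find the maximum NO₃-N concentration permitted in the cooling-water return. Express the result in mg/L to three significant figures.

Mass balance: 10·57.6 = 4.6·Cₑ + 53·0.22.
Cₑ = (576 − 11.66) / 4.6 = 122.7 mg/L.

123 mg/L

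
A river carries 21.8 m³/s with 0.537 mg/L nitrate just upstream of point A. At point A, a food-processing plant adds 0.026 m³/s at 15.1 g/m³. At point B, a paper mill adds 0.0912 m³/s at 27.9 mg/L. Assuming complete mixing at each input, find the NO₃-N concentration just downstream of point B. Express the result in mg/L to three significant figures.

After input A: C = (21.8·0.537 + 0.026·15.1) / 21.83 = 0.5543 mg/L.
After input B: C = (21.83·0.5543 + 0.0912·27.9) / 21.92 = 0.6681 mg/L.

0.668 mg/L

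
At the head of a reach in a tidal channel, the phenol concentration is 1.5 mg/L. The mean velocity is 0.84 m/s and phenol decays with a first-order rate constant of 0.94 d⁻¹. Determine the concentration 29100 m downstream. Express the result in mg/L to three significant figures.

1.03 mg/L

Travel time t = 29100 m / 0.84 m/s = 2.91e+04/0.84 = 3.464e+04 s = 0.401 d.
First-order decay: C = 1.5·exp(−0.94·0.401) = 1.5·0.686 = 1.029 mg/L.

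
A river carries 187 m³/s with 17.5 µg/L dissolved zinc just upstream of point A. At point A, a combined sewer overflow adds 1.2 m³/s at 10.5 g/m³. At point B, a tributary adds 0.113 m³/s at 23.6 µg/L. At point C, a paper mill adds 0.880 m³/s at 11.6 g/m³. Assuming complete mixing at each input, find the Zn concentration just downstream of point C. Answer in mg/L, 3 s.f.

0.138 mg/L

17.5 µg/L = 0.0175 mg/L.
After input A: C = (187·0.0175 + 1.2·10.5) / 188.2 = 0.08434 mg/L.
23.6 µg/L = 0.0236 mg/L.
After input B: C = (188.2·0.08434 + 0.113·0.0236) / 188.3 = 0.0843 mg/L.
After input C: C = (188.3·0.0843 + 0.88·11.6) / 189.2 = 0.1379 mg/L.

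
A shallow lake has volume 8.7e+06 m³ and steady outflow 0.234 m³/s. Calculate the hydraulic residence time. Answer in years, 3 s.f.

Q = 0.234 m³/s × 3.156e+07 s/yr = 7.384e+06 m³/yr.
Hydraulic residence time τ = V/Q = 8.7e+06/7.384e+06 = 1.178 yr.

1.18 yr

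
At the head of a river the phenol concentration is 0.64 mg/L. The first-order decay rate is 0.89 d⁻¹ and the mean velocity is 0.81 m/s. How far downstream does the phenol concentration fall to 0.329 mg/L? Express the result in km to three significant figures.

From C = C₀·e^(−kt), t = ln(C₀/C)/k = ln(0.64/0.329)/0.89 = 0.6654/0.89 = 0.7477 d.
Distance = v·t = 0.81 m/s × 6.46e+04 s = 5.232e+04 m = 52.32 km.

52.3 km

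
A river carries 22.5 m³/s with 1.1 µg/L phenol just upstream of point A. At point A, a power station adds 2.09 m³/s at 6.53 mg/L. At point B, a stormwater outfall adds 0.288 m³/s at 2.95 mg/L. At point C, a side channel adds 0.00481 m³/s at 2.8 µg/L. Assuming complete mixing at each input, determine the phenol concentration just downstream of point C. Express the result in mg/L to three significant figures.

1.1 µg/L = 0.0011 mg/L.
After input A: C = (22.5·0.0011 + 2.09·6.53) / 24.59 = 0.556 mg/L.
After input B: C = (24.59·0.556 + 0.288·2.95) / 24.88 = 0.5837 mg/L.
2.8 µg/L = 0.0028 mg/L.
After input C: C = (24.88·0.5837 + 0.00481·0.0028) / 24.88 = 0.5836 mg/L.

0.584 mg/L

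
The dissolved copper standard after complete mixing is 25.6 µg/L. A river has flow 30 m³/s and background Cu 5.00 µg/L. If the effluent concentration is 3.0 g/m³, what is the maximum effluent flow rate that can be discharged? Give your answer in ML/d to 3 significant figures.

5.00 µg/L = 0.005 mg/L.
25.6 µg/L = 0.0256 mg/L.
Mass balance at complete mixing: C_std·(Q_w + Q_r) = Q_w·C_e + Q_r·C_b.
Rearranging, Q_w = Q_r·(C_std − C_b)/(C_e − C_std) = 30·(0.0256 − 0.005) / (3 − 0.0256) = 0.2078 m³/s.
= 17.95 ML/d.

18.0 ML/d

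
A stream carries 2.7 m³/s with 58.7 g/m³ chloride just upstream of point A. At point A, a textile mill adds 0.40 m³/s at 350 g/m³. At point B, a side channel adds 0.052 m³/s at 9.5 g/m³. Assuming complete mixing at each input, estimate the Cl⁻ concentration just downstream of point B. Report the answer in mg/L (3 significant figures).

After input A: C = (2.7·58.7 + 0.4·350) / 3.1 = 96.29 mg/L.
After input B: C = (3.1·96.29 + 0.052·9.5) / 3.152 = 94.86 mg/L.

94.9 mg/L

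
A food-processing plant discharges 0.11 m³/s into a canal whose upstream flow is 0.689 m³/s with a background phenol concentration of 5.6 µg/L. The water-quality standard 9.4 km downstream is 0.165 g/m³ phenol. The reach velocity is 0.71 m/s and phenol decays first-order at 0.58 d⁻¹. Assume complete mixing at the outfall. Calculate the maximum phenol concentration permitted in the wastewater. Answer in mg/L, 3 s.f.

1.27 mg/L

5.6 µg/L = 0.0056 mg/L.
Travel time to the compliance point: t = 9400/0.71 = 1.324e+04 s = 0.1532 d; decay factor exp(−0.58·0.1532) = 0.915.
So the concentration just after mixing may be at most 0.165/0.915 = 0.1803 mg/L.
Mass balance: 0.1803·0.799 = 0.11·Cₑ + 0.689·0.0056.
Cₑ = (0.1441 − 0.003858) / 0.11 = 1.275 mg/L.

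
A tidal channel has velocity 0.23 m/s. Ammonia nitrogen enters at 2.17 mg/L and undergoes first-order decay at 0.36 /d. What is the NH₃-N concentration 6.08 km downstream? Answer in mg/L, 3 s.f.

1.94 mg/L

Travel time t = 6.08 km / 0.23 m/s = 6080/0.23 = 2.643e+04 s = 0.306 d.
First-order decay: C = 2.17·exp(−0.36·0.306) = 2.17·0.8957 = 1.944 mg/L.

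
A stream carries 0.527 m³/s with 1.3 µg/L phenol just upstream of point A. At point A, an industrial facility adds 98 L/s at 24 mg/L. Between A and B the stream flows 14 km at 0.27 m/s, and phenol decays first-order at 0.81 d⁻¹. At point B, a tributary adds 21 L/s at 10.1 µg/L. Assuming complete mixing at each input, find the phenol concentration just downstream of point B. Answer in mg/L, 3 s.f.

1.3 µg/L = 0.0013 mg/L.
98 L/s = 0.098 m³/s.
After input A: C = (0.527·0.0013 + 0.098·24) / 0.625 = 3.764 mg/L.
Over the 14 km reach to input B (t = 5.185e+04 s = 0.6001 d), decay gives C = 3.764·exp(−0.81·0.6001) = 2.315 mg/L.
21 L/s = 0.021 m³/s.
10.1 µg/L = 0.0101 mg/L.
After input B: C = (0.625·2.315 + 0.021·0.0101) / 0.646 = 2.24 mg/L.

2.24 mg/L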